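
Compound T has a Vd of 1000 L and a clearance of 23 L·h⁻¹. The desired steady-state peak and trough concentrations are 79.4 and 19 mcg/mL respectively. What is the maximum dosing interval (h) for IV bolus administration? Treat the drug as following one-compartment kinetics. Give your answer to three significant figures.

62.2 h

k = CL / Vd = 23.00 / 1000 = 0.02300 h⁻¹
Between IV bolus doses, concentration decays as C = C₀·e^(−kτ), so C_peak/C_trough = e^(kτ).
τ_max = ln(C_peak/C_trough) / k = ln(79.4/19) / 0.02300 = 1.430 / 0.02300 = 62.17 h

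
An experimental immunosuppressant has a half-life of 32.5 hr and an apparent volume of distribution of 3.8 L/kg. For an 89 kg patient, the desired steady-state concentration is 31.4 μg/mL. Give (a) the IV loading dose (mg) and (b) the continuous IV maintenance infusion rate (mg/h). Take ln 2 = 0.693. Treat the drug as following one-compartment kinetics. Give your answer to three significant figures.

(a) 10600 mg; (b) 226 mg/h

Vd = 3.8 L/kg × 89 kg = 338.2 L
LD = Vd × C = 338.2 × 31.4 = 10620 mg
CL = 0.693 × Vd / t½ = 0.693 × 338.2 / 32.5 = 7.211 L/h
Infusion rate = CL × Css = 7.211 × 31.4 = 226.4 mg/h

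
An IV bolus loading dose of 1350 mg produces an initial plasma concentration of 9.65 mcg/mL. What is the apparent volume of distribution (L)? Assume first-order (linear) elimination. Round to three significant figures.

Immediately after an IV bolus, C₀ = Dose / Vd, so Vd = Dose / C₀.
Vd = 1350 / 9.65 = 139.9 L

140 L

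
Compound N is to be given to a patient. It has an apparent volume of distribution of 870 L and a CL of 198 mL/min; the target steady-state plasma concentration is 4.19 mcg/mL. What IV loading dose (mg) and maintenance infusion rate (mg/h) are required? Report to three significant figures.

Loading: fill Vd to C_target → 870.0 L × 4.19 mg/L = 3645 mg
CL = 198 mL/min = 198 × 0.06 = 11.88 L/h
Infusion rate = 11.88 L/h × 4.19 mg/L = 49.78 mg/h

(a) 3650 mg; (b) 49.8 mg/h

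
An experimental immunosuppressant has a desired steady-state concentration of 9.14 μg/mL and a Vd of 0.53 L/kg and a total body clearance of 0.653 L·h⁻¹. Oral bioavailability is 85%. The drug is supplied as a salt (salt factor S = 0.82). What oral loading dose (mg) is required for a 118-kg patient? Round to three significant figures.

Vd(total) = 118 kg × 0.53 L/kg = 62.54 L
LD is governed by Vd — clearance does not enter the loading-dose calculation.
LD = Vd × C / F / S = 62.54 × 9.140 / 0.85 / 0.82 = 820.1 mg

820 mg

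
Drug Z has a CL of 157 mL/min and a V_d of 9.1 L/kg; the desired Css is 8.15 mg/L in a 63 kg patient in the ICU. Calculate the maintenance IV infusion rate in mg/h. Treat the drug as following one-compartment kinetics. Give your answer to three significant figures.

76.8 mg/h

CL = 157 mL/min = 157 × 0.06 = 9.420 L/h
Infusion rate = CL · Css = 9.420 L/h × 8.15 mg/L = 76.77 mg/h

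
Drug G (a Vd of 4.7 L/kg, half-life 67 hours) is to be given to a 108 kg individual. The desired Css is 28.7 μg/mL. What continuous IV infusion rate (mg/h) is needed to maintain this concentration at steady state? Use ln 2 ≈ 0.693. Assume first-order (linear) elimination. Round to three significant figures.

151 mg/h

Vd(total) = 108 kg × 4.7 L/kg = 507.6 L
CL = 0.693 × Vd / t½ = 0.693 × 507.6 / 67 = 5.250 L/h
Infusion rate = CL × Css = 5.250 × 28.7 = 150.7 mg/h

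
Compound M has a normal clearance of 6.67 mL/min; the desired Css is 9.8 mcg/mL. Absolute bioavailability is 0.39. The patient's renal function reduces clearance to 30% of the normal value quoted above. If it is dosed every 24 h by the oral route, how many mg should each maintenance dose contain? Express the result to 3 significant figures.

72.4 mg

CL = 6.67 mL/min × 60/1000 = 0.4002 L/h
Patient clearance = 0.3 × 0.4002 = 0.1201 L/h
At steady state, dose per interval replaces the amount cleared in that interval: F·D/τ = CL·Css.
D = CL × Css × τ / F = 0.1201 × 9.8 × 24 / 0.39 = 72.43 mg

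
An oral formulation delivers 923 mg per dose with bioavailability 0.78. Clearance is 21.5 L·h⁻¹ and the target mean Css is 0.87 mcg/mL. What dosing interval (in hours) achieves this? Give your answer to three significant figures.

F·D/τ = CL·Css → τ = F·D / (CL·Css).
τ = 0.78 × 923 / (21.5 × 0.87) = 38.49 h

38.5 h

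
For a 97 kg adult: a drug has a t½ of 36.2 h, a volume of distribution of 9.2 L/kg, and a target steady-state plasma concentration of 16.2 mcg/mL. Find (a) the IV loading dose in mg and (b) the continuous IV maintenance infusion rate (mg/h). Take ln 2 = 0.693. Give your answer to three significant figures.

Vd = 9.2 L/kg × 97 kg = 892.4 L
LD = Vd × C = 892.4 × 16.2 = 14460 mg
CL = 0.693 × Vd / t½ = 0.693 × 892.4 / 36.2 = 17.08 L/h
Infusion rate = CL × Css = 17.08 × 16.2 = 276.7 mg/h

(a) 14500 mg; (b) 277 mg/h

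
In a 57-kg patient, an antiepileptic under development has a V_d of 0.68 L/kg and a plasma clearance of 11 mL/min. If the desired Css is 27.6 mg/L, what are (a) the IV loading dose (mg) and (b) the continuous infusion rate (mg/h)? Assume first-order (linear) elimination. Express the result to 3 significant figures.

(a) 1070 mg; (b) 18.2 mg/h

Vd = 0.68 L/kg × 57 kg = 38.76 L
Loading: fill Vd to C_target → 38.76 L × 27.6 mg/L = 1070 mg
CL = 11 mL/min × 60/1000 = 0.6600 L/h
Maintenance infusion rate = CL × Css = 0.6600 × 27.6 = 18.22 mg/h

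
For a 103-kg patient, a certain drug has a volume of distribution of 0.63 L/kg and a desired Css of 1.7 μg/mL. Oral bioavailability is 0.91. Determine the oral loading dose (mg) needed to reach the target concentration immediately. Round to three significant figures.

Vd(total) = 103 kg × 0.63 L/kg = 64.89 L
LD = Vd × C / F = 64.89 × 1.700 / 0.91 = 121.2 mg

121 mg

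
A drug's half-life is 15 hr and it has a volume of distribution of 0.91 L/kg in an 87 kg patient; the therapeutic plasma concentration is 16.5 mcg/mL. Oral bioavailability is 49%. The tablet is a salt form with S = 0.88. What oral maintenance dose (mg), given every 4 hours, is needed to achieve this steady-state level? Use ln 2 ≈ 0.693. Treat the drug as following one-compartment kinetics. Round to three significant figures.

560 mg

Vd = 0.91 L/kg × 87 kg = 79.17 L
CL = 0.693 × Vd / t½ = 0.693 × 79.17 / 15 = 3.658 L/h
D = CL × Css × τ / F / S = 3.658 × 16.5 × 4 / 0.49 / 0.88 = 559.9 mg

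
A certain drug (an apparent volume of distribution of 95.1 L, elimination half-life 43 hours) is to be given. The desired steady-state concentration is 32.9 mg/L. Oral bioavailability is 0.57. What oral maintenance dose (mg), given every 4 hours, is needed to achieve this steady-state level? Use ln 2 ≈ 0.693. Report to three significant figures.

354 mg

k = 0.693/43 = 0.01612 h⁻¹, so CL = k·Vd = 0.01612 × 95.10 = 1.533 L/h
D = CL × Css × τ / F = 1.533 × 32.9 × 4 / 0.57 = 353.9 mg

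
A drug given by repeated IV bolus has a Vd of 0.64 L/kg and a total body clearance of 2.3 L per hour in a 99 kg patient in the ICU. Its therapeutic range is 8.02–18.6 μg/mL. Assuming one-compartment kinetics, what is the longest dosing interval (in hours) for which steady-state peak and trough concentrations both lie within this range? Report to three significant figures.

Total Vd = 0.64 × 99 = 63.36 L
k = CL / Vd = 2.300 / 63.36 = 0.03630 h⁻¹
Between IV bolus doses, concentration decays as C = C₀·e^(−kτ), so C_peak/C_trough = e^(kτ).
τ_max = ln(C_peak/C_trough) / k = ln(18.6/8.02) / 0.03630 = 0.8412 / 0.03630 = 23.17 h

23.2 h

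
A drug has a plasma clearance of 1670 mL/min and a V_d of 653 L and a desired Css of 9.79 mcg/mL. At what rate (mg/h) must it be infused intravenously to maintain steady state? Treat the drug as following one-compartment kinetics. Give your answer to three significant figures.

CL = 1670 mL/min × 60/1000 = 100.2 L/h
Maintenance depends on clearance, not Vd — rate in must match rate out.
Rate = CL × Css = 100.2 × 9.79 = 981.0 mg/h

981 mg/h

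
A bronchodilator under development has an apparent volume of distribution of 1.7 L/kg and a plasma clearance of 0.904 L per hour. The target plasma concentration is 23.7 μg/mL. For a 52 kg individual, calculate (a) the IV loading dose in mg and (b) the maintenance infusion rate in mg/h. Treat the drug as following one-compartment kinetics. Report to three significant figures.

Vd = 1.7 L/kg × 52 kg = 88.40 L
LD = Vd · C_target = 88.40 × 23.7 = 2095 mg
Maintenance: replace elimination → rate = CL × Css = 0.9040 × 23.7 = 21.42 mg/h

(a) 2100 mg; (b) 21.4 mg/h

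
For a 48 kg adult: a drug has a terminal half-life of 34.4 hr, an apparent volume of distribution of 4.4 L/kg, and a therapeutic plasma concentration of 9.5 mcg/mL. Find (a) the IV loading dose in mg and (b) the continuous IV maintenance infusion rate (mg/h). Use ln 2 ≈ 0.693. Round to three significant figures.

Total Vd = 4.4 × 48 = 211.2 L
LD = Vd × C = 211.2 × 9.5 = 2006 mg
CL = 0.693 × Vd / t½ = 0.693 × 211.2 / 34.4 = 4.255 L/h
Infusion rate = CL × Css = 4.255 × 9.5 = 40.42 mg/h

(a) 2010 mg; (b) 40.4 mg/h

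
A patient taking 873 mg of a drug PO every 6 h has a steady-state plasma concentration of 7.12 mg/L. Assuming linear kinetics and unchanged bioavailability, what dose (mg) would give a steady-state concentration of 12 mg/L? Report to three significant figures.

1470 mg

With linear kinetics, Css is proportional to dose rate (D/τ) at fixed clearance.
D₂ = D₁ × (Css,target / Css,current) = 873 × 12/7.12 = 1471 mg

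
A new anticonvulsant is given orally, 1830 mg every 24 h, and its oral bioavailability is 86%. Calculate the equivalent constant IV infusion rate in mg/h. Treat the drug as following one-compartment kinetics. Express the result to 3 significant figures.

65.6 mg/h

Equivalent systemic input: infusion rate = F·D/τ.
Rate = 0.86 × 1830 / 24 = 65.58 mg/h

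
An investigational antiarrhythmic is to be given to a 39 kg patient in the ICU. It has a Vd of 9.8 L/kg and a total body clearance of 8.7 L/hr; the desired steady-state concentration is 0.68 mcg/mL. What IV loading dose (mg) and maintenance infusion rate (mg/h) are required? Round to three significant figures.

Total Vd = 9.8 × 39 = 382.2 L
Loading: fill Vd to C_target → 382.2 L × 0.68 mg/L = 259.9 mg
Maintenance: replace elimination → rate = CL × Css = 8.700 × 0.68 = 5.916 mg/h

(a) 260 mg; (b) 5.92 mg/h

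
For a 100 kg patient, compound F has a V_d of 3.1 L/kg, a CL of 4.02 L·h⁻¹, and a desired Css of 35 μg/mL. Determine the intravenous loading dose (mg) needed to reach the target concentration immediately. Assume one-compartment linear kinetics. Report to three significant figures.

10900 mg

Vd = 3.1 L/kg × 100 kg = 310.0 L
LD is governed by Vd — clearance does not enter the loading-dose calculation.
LD = Vd × C = 310.0 × 35.00 = 10850 mg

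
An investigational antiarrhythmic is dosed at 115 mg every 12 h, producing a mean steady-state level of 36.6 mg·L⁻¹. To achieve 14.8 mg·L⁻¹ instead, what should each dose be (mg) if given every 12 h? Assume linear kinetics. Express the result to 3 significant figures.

46.5 mg

For first-order elimination, Css ∝ F·D/(CL·τ); F and CL are unchanged, so Css ∝ D/τ.
D₂ = D₁ × (Css,target / Css,current) = 115 × 14.8/36.6 = 46.50 mg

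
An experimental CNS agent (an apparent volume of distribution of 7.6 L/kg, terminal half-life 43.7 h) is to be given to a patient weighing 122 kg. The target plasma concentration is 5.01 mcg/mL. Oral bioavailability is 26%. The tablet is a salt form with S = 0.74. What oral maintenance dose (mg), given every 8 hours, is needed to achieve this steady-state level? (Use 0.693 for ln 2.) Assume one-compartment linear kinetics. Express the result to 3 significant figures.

3060 mg

Total Vd = 7.6 × 122 = 927.2 L
CL = ln 2 · Vd / t½ = 0.693 × 927.2 / 43.7 = 14.70 L/h
D = CL × Css × τ / F / S = 14.70 × 5.01 × 8 / 0.26 / 0.74 = 3062 mg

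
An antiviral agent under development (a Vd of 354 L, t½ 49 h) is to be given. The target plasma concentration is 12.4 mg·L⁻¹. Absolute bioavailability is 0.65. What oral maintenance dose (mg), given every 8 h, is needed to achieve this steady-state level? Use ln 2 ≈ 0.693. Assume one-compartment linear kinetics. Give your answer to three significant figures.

764 mg

k = 0.693/49 = 0.01414 h⁻¹, so CL = k·Vd = 0.01414 × 354.0 = 5.006 L/h
D = CL × Css × τ / F = 5.006 × 12.4 × 8 / 0.65 = 764.0 mg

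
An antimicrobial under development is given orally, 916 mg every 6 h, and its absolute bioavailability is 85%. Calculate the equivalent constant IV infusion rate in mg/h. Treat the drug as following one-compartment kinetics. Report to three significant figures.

130 mg/h

Equivalent systemic input: infusion rate = F·D/τ.
Rate = 0.85 × 916 / 6 = 129.8 mg/h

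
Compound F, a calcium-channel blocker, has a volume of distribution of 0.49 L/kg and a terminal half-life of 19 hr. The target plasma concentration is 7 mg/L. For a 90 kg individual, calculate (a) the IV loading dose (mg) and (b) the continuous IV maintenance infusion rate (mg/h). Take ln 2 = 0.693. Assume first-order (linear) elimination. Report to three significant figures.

(a) 309 mg; (b) 11.3 mg/h

Total Vd = 0.49 × 90 = 44.10 L
LD = Vd × C = 44.10 × 7 = 308.7 mg
CL = 0.693 × Vd / t½ = 0.693 × 44.10 / 19 = 1.608 L/h
Infusion rate = CL × Css = 1.608 × 7 = 11.26 mg/h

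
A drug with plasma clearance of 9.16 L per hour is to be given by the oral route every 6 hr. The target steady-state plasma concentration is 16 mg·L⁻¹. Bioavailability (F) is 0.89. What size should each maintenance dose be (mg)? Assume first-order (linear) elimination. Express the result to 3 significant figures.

988 mg

At steady state, dose per interval replaces the amount cleared in that interval: F·D/τ = CL·Css.
D = CL × Css × τ / F = 9.160 × 16 × 6 / 0.89 = 988.0 mg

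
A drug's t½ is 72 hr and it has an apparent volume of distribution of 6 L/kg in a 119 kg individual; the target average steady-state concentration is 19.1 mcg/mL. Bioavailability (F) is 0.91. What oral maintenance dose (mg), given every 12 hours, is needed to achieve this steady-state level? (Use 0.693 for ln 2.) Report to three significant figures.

Vd = 6 L/kg × 119 kg = 714.0 L
CL = ln 2 · Vd / t½ = 0.693 × 714.0 / 72 = 6.872 L/h
D = CL × Css × τ / F = 6.872 × 19.1 × 12 / 0.91 = 1731 mg

1730 mg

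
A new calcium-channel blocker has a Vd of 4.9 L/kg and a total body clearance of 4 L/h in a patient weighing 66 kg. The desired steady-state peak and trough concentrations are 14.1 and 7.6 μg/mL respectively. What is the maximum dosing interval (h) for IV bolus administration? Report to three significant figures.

50.0 h

Total Vd = 4.9 × 66 = 323.4 L
k = CL / Vd = 4.000 / 323.4 = 0.01237 h⁻¹
Between IV bolus doses, concentration decays as C = C₀·e^(−kτ), so C_peak/C_trough = e^(kτ).
τ_max = ln(C_peak/C_trough) / k = ln(14.1/7.6) / 0.01237 = 0.6180 / 0.01237 = 49.96 h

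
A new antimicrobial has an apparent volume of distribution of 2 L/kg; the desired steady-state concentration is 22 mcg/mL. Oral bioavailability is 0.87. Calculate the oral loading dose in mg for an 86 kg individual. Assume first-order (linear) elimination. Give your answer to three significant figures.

Vd(total) = 86 kg × 2 L/kg = 172.0 L
The loading dose fills Vd to the target concentration.
LD = Vd × C / F = 172.0 × 22.00 / 0.87 = 4349 mg

4350 mg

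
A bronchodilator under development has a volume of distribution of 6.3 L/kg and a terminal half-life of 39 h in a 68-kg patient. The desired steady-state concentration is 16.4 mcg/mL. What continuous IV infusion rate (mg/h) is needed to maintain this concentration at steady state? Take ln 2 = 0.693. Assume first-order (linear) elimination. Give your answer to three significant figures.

125 mg/h

Vd(total) = 68 kg × 6.3 L/kg = 428.4 L
k = 0.693/39 = 0.01777 h⁻¹, so CL = k·Vd = 0.01777 × 428.4 = 7.613 L/h
Infusion rate = CL × Css = 7.613 × 16.4 = 124.9 mg/h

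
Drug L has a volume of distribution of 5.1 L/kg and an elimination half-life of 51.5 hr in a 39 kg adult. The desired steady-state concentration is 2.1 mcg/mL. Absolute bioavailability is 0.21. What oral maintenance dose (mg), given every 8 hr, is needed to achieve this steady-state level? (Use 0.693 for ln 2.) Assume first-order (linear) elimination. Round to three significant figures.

214 mg

Total Vd = 5.1 × 39 = 198.9 L
k = 0.693/51.5 = 0.01346 h⁻¹, so CL = k·Vd = 0.01346 × 198.9 = 2.677 L/h
D = CL × Css × τ / F = 2.677 × 2.1 × 8 / 0.21 = 214.2 mg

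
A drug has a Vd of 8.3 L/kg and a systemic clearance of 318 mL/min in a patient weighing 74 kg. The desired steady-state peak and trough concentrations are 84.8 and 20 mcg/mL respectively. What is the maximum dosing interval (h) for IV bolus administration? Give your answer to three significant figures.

Vd(total) = 74 kg × 8.3 L/kg = 614.2 L
CL = 318 mL/min = 318 × 0.06 = 19.08 L/h
k = CL / Vd = 19.08 / 614.2 = 0.03106 h⁻¹
Between IV bolus doses, concentration decays as C = C₀·e^(−kτ), so C_peak/C_trough = e^(kτ).
τ_max = ln(C_peak/C_trough) / k = ln(84.8/20) / 0.03106 = 1.445 / 0.03106 = 46.52 h

46.5 h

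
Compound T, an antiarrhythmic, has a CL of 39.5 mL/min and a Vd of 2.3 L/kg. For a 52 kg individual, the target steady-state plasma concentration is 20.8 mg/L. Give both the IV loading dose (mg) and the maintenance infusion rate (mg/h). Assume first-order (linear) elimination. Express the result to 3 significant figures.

(a) 2490 mg; (b) 49.3 mg/h

Total Vd = 2.3 × 52 = 119.6 L
Loading: fill Vd to C_target → 119.6 L × 20.8 mg/L = 2488 mg
CL = 39.5 mL/min × 60/1000 = 2.370 L/h
Infusion rate = 2.370 L/h × 20.8 mg/L = 49.30 mg/h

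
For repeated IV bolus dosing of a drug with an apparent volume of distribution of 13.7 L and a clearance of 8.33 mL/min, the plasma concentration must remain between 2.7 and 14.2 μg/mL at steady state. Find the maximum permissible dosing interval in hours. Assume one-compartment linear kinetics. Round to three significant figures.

Convert clearance: 8.33 mL/min × 60 min/h ÷ 1000 mL/L = 0.4998 L/h
k = CL / Vd = 0.4998 / 13.70 = 0.03648 h⁻¹
Between IV bolus doses, concentration decays as C = C₀·e^(−kτ), so C_peak/C_trough = e^(kτ).
τ_max = ln(C_peak/C_trough) / k = ln(14.2/2.7) / 0.03648 = 1.660 / 0.03648 = 45.50 h

45.5 h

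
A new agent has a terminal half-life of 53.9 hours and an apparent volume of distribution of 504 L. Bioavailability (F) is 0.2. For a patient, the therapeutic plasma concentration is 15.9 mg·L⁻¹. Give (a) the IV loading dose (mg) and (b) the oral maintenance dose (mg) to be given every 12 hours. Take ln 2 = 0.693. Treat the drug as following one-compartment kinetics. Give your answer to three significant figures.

LD = Vd × C = 504.0 × 15.9 = 8014 mg
CL = 0.693 × Vd / t½ = 0.693 × 504.0 / 53.9 = 6.480 L/h
D = CL × Css × τ / F = 6.480 × 15.9 × 12 / 0.2 = 6182 mg

(a) 8010 mg; (b) 6180 mg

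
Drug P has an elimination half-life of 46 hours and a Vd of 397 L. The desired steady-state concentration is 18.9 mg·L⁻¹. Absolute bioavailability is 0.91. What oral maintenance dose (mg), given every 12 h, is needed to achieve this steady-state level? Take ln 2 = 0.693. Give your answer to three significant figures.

k = 0.693/46 = 0.01507 h⁻¹, so CL = k·Vd = 0.01507 × 397.0 = 5.983 L/h
D = CL × Css × τ / F = 5.983 × 18.9 × 12 / 0.91 = 1491 mg

1490 mg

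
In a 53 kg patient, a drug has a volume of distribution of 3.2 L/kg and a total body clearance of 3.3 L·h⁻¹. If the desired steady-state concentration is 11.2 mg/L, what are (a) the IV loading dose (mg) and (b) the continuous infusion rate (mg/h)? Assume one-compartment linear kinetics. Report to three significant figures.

(a) 1900 mg; (b) 37.0 mg/h

Total Vd = 3.2 × 53 = 169.6 L
LD = Vd · C_target = 169.6 × 11.2 = 1900 mg
Infusion rate = 3.300 L/h × 11.2 mg/L = 36.96 mg/h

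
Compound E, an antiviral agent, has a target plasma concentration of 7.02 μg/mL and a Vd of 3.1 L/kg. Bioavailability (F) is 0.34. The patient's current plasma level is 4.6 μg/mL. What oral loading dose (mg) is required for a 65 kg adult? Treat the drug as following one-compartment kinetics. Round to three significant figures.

Vd(total) = 65 kg × 3.1 L/kg = 201.5 L
Concentration deficit ΔC = 7.02 − 4.6 = 2.420 mg/L
LD = Vd × ΔC / F = 201.5 × 2.420 / 0.34 = 1434 mg

1430 mg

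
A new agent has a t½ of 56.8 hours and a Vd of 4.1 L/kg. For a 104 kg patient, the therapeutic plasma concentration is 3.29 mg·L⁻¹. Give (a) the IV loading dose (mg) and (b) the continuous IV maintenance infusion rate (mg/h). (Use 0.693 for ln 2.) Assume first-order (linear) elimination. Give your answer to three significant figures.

(a) 1400 mg; (b) 17.1 mg/h

Vd = 4.1 L/kg × 104 kg = 426.4 L
LD = Vd × C = 426.4 × 3.29 = 1403 mg
CL = 0.693 × Vd / t½ = 0.693 × 426.4 / 56.8 = 5.202 L/h
Infusion rate = CL × Css = 5.202 × 3.29 = 17.11 mg/h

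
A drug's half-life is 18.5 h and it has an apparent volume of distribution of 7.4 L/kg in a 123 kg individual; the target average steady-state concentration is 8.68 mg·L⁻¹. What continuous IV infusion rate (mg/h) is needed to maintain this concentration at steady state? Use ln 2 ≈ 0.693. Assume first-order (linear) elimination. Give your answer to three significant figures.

296 mg/h

Total Vd = 7.4 × 123 = 910.2 L
k = 0.693/18.5 = 0.03746 h⁻¹, so CL = k·Vd = 0.03746 × 910.2 = 34.10 L/h
Infusion rate = CL × Css = 34.10 × 8.68 = 296.0 mg/h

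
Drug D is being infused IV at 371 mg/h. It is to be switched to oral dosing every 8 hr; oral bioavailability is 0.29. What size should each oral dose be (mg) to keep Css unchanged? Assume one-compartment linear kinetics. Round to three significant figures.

10200 mg

To maintain the same Css, the systemic dosing rate must be unchanged: F·D/τ = infusion rate.
D = rate × τ / F = 371 × 8 / 0.29 = 10230 mg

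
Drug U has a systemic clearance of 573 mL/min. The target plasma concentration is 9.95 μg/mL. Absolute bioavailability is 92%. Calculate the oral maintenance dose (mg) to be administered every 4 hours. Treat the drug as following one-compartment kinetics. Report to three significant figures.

CL = 573 mL/min × 60/1000 = 34.38 L/h
At steady state, dose per interval replaces the amount cleared in that interval: F·D/τ = CL·Css.
D = CL × Css × τ / F = 34.38 × 9.95 × 4 / 0.92 = 1487 mg

1490 mg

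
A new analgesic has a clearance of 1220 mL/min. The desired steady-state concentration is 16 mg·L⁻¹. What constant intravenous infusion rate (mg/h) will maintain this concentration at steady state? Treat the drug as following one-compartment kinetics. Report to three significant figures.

Convert clearance: 1220 mL/min × 60 min/h ÷ 1000 mL/L = 73.20 L/h
Infusion rate = CL · Css = 73.20 L/h × 16 mg/L = 1171 mg/h

1170 mg/h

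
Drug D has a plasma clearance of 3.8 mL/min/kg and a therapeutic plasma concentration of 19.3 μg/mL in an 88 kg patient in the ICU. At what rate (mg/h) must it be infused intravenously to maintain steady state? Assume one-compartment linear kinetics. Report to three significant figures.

CL = 3.8 mL/min/kg × 88 kg = 334.4 mL/min = 334.4 × 60/1000 = 20.06 L/h
Rate = CL × Css = 20.06 × 19.3 = 387.2 mg/h

387 mg/h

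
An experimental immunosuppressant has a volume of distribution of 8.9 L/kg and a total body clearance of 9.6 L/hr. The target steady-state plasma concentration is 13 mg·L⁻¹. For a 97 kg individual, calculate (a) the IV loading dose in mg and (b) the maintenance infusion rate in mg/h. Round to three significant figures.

(a) 11200 mg; (b) 125 mg/h

Total Vd = 8.9 × 97 = 863.3 L
Loading dose = Vd × C = 863.3 × 13 = 11220 mg
Maintenance: replace elimination → rate = CL × Css = 9.600 × 13 = 124.8 mg/h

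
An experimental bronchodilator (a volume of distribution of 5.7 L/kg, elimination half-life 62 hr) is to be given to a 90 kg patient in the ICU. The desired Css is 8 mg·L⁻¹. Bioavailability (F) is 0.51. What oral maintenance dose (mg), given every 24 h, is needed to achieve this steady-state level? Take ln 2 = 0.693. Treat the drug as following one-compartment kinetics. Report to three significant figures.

2160 mg

Total Vd = 5.7 × 90 = 513.0 L
CL = ln 2 · Vd / t½ = 0.693 × 513.0 / 62 = 5.734 L/h
D = CL × Css × τ / F = 5.734 × 8 × 24 / 0.51 = 2159 mg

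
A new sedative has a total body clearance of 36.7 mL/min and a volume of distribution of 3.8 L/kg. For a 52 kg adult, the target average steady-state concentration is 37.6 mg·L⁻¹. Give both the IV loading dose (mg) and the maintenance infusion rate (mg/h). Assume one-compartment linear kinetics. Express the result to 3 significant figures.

(a) 7430 mg; (b) 82.8 mg/h

Vd = 3.8 L/kg × 52 kg = 197.6 L
LD = Vd · C_target = 197.6 × 37.6 = 7430 mg
CL = 36.7 mL/min = 36.7 × 0.06 = 2.202 L/h
Infusion rate = 2.202 L/h × 37.6 mg/L = 82.80 mg/h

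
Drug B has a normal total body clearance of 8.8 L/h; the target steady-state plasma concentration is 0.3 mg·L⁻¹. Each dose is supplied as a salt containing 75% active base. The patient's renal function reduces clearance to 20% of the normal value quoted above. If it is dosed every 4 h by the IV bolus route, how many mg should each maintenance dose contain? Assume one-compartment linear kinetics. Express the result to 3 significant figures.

2.82 mg

Patient clearance = 0.2 × 8.800 = 1.760 L/h
D = CL × Css × τ / S = 1.760 × 0.3 × 4 / 0.75 = 2.816 mg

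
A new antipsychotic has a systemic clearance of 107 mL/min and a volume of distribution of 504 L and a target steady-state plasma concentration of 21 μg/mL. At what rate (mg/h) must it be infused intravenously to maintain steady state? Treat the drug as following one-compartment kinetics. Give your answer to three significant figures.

135 mg/h

CL = 107 mL/min = 107 × 0.06 = 6.420 L/h
R₀ = 6.420 × 21 = 134.8 mg/h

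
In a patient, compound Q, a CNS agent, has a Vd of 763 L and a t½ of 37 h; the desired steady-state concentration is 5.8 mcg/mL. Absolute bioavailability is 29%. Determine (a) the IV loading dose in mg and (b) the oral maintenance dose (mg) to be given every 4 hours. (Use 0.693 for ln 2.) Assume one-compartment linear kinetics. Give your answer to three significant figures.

(a) 4430 mg; (b) 1140 mg

LD = Vd × C = 763.0 × 5.8 = 4425 mg
CL = 0.693 × Vd / t½ = 0.693 × 763.0 / 37 = 14.29 L/h
D = CL × Css × τ / F = 14.29 × 5.8 × 4 / 0.29 = 1143 mg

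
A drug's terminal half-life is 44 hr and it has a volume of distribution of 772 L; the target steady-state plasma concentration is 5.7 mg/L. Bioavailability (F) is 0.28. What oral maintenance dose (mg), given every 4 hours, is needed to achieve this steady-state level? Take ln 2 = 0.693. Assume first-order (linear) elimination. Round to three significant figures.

CL = 0.693 × Vd / t½ = 0.693 × 772.0 / 44 = 12.16 L/h
D = CL × Css × τ / F = 12.16 × 5.7 × 4 / 0.28 = 990.2 mg

990 mg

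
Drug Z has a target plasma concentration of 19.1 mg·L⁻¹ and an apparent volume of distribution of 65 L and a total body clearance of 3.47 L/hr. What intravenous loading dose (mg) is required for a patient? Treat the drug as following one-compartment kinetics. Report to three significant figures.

LD = Vd × C = 65.00 × 19.10 = 1242 mg

1240 mg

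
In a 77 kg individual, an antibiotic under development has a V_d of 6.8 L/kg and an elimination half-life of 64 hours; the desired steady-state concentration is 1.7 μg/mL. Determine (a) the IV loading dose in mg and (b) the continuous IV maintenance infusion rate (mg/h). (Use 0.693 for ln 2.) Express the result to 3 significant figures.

(a) 890 mg; (b) 9.64 mg/h

Vd = 6.8 L/kg × 77 kg = 523.6 L
LD = Vd × C = 523.6 × 1.7 = 890.1 mg
CL = 0.693 × Vd / t½ = 0.693 × 523.6 / 64 = 5.670 L/h
Infusion rate = CL × Css = 5.670 × 1.7 = 9.639 mg/h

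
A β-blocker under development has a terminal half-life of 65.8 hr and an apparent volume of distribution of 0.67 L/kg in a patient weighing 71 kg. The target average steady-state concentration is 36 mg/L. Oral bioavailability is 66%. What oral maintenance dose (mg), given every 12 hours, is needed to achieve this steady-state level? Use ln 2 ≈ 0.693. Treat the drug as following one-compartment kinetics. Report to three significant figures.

328 mg

Total Vd = 0.67 × 71 = 47.57 L
CL = 0.693 × Vd / t½ = 0.693 × 47.57 / 65.8 = 0.5010 L/h
D = CL × Css × τ / F = 0.5010 × 36 × 12 / 0.66 = 327.9 mg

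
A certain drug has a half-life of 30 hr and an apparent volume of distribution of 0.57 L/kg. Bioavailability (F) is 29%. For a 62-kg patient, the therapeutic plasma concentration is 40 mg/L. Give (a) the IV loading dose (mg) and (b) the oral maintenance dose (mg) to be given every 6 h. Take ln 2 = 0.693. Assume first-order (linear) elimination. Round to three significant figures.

(a) 1410 mg; (b) 676 mg

Vd(total) = 62 kg × 0.57 L/kg = 35.34 L
LD = Vd × C = 35.34 × 40 = 1414 mg
CL = 0.693 × Vd / t½ = 0.693 × 35.34 / 30 = 0.8164 L/h
D = CL × Css × τ / F = 0.8164 × 40 × 6 / 0.29 = 675.6 mg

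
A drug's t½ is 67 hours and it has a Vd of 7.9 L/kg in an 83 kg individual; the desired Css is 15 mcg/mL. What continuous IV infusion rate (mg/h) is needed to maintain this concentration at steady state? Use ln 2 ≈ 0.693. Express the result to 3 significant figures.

102 mg/h

Vd = 7.9 L/kg × 83 kg = 655.7 L
CL = 0.693 × Vd / t½ = 0.693 × 655.7 / 67 = 6.782 L/h
Infusion rate = CL × Css = 6.782 × 15 = 101.7 mg/h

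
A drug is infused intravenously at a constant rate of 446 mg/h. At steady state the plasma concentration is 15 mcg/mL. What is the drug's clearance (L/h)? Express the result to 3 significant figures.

At steady state, infusion rate = CL × Css, so CL = rate / Css.
CL = 446 / 15 = 29.73 L/h

29.7 L/h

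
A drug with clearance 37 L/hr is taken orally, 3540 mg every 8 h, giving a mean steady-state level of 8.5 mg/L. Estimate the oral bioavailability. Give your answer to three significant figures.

F·D/τ = CL·Css at steady state → F = CL·Css·τ / D.
F = 37 × 8.5 × 8 / 3540 = 0.711

0.711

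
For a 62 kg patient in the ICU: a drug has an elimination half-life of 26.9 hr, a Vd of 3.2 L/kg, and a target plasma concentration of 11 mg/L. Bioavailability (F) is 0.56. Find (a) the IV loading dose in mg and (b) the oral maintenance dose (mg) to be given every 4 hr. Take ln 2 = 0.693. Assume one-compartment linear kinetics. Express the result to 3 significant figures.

Total Vd = 3.2 × 62 = 198.4 L
LD = Vd × C = 198.4 × 11 = 2182 mg
CL = 0.693 × Vd / t½ = 0.693 × 198.4 / 26.9 = 5.111 L/h
D = CL × Css × τ / F = 5.111 × 11 × 4 / 0.56 = 401.6 mg

(a) 2180 mg; (b) 402 mg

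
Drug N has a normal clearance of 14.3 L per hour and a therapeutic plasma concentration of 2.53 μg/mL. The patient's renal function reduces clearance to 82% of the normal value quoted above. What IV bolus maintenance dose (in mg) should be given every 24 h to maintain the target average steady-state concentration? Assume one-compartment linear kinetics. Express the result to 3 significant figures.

712 mg

Patient clearance = 0.82 × 14.30 = 11.73 L/h
D = CL × Css × τ = 11.73 × 2.53 × 24 = 712.2 mg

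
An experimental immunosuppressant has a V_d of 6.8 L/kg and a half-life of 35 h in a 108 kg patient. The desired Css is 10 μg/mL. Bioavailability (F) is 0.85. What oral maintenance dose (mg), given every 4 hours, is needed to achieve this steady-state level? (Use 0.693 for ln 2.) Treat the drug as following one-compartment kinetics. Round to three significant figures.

Total Vd = 6.8 × 108 = 734.4 L
k = 0.693/35 = 0.01980 h⁻¹, so CL = k·Vd = 0.01980 × 734.4 = 14.54 L/h
D = CL × Css × τ / F = 14.54 × 10 × 4 / 0.85 = 684.2 mg

684 mg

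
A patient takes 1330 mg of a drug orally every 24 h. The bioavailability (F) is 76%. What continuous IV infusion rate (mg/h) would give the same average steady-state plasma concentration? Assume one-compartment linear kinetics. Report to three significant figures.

42.1 mg/h

Equivalent systemic input: infusion rate = F·D/τ.
Rate = 0.76 × 1330 / 24 = 42.12 mg/h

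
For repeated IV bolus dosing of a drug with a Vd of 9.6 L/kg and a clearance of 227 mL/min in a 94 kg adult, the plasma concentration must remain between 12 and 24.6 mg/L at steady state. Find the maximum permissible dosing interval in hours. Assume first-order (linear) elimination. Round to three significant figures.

Vd = 9.6 L/kg × 94 kg = 902.4 L
CL = 227 mL/min × 60/1000 = 13.62 L/h
k = CL / Vd = 13.62 / 902.4 = 0.01509 h⁻¹
Between IV bolus doses, concentration decays as C = C₀·e^(−kτ), so C_peak/C_trough = e^(kτ).
τ_max = ln(C_peak/C_trough) / k = ln(24.6/12) / 0.01509 = 0.7178 / 0.01509 = 47.57 h

47.6 h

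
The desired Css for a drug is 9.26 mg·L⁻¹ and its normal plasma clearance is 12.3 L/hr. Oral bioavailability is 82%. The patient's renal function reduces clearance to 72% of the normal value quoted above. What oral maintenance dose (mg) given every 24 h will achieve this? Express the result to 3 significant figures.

Patient clearance = 0.72 × 12.30 = 8.856 L/h
At steady state, dose per interval replaces the amount cleared in that interval: F·D/τ = CL·Css.
D = CL × Css × τ / F = 8.856 × 9.26 × 24 / 0.82 = 2400 mg

2400 mg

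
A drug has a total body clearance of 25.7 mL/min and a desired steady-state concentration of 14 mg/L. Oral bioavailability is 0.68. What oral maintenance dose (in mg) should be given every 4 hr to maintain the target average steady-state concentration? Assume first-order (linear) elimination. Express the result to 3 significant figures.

127 mg

CL = 25.7 mL/min = 25.7 × 0.06 = 1.542 L/h
D = CL × Css × τ / F = 1.542 × 14 × 4 / 0.68 = 127.0 mg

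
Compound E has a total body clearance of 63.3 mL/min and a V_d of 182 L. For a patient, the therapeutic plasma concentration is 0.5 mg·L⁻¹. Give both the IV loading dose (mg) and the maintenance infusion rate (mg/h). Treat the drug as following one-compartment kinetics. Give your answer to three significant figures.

(a) 91.0 mg; (b) 1.90 mg/h

Loading: fill Vd to C_target → 182.0 L × 0.5 mg/L = 91.00 mg
CL = 63.3 mL/min × 60/1000 = 3.798 L/h
Maintenance infusion rate = CL × Css = 3.798 × 0.5 = 1.899 mg/h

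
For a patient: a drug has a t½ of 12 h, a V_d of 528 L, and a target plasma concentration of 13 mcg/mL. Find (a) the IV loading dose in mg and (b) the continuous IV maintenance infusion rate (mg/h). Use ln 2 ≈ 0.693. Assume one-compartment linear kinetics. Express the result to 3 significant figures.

(a) 6860 mg; (b) 396 mg/h

LD = Vd × C = 528.0 × 13 = 6864 mg
CL = 0.693 × Vd / t½ = 0.693 × 528.0 / 12 = 30.49 L/h
Infusion rate = CL × Css = 30.49 × 13 = 396.4 mg/h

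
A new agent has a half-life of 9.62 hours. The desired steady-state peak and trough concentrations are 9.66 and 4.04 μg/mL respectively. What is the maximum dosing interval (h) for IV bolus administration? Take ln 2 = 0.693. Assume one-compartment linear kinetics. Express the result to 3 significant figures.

12.1 h

k = 0.693 / t½ = 0.693 / 9.62 = 0.07204 h⁻¹
Between IV bolus doses, concentration decays as C = C₀·e^(−kτ), so C_peak/C_trough = e^(kτ).
τ_max = ln(C_peak/C_trough) / k = ln(9.66/4.04) / 0.07204 = 0.8717 / 0.07204 = 12.10 h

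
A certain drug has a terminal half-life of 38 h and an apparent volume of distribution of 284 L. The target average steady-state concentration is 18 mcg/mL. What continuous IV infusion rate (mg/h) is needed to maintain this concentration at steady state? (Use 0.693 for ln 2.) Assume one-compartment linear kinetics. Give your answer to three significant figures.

k = 0.693/38 = 0.01824 h⁻¹, so CL = k·Vd = 0.01824 × 284.0 = 5.180 L/h
Infusion rate = CL × Css = 5.180 × 18 = 93.24 mg/h

93.2 mg/h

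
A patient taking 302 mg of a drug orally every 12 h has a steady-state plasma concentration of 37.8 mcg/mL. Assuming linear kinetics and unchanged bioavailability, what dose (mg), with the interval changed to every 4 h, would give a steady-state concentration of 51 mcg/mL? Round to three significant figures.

With linear kinetics, Css is proportional to dose rate (D/τ) at fixed clearance.
D₂ = D₁ × (Css,target / Css,current) × (τ₂/τ₁) = 302 × (51/37.8) × (4/12) = 135.8 mg

136 mg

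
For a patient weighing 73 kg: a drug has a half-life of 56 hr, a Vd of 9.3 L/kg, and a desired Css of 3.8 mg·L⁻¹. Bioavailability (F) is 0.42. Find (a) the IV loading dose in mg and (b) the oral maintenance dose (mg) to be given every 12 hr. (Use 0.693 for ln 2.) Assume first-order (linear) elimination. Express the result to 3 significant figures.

(a) 2580 mg; (b) 912 mg

Vd = 9.3 L/kg × 73 kg = 678.9 L
LD = Vd × C = 678.9 × 3.8 = 2580 mg
CL = 0.693 × Vd / t½ = 0.693 × 678.9 / 56 = 8.401 L/h
D = CL × Css × τ / F = 8.401 × 3.8 × 12 / 0.42 = 912.1 mg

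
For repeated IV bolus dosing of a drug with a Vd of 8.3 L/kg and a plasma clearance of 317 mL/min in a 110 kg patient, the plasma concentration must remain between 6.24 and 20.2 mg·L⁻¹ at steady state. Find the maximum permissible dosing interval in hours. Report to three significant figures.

56.4 h

Total Vd = 8.3 × 110 = 913.0 L
Convert clearance: 317 mL/min × 60 min/h ÷ 1000 mL/L = 19.02 L/h
k = CL / Vd = 19.02 / 913.0 = 0.02083 h⁻¹
Between IV bolus doses, concentration decays as C = C₀·e^(−kτ), so C_peak/C_trough = e^(kτ).
τ_max = ln(C_peak/C_trough) / k = ln(20.2/6.24) / 0.02083 = 1.175 / 0.02083 = 56.41 h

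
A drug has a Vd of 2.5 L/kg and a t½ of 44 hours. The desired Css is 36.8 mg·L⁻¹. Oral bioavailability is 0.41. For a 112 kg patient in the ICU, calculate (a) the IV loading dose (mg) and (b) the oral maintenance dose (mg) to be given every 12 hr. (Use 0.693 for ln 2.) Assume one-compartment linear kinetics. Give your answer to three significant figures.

(a) 10300 mg; (b) 4750 mg

Total Vd = 2.5 × 112 = 280.0 L
LD = Vd × C = 280.0 × 36.8 = 10300 mg
CL = 0.693 × Vd / t½ = 0.693 × 280.0 / 44 = 4.410 L/h
D = CL × Css × τ / F = 4.410 × 36.8 × 12 / 0.41 = 4750 mg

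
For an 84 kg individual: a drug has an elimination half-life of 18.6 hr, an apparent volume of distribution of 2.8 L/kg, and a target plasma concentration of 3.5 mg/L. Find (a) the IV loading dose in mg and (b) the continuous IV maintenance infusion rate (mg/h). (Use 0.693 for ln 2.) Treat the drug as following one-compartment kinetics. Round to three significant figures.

(a) 823 mg; (b) 30.7 mg/h

Total Vd = 2.8 × 84 = 235.2 L
LD = Vd × C = 235.2 × 3.5 = 823.2 mg
CL = 0.693 × Vd / t½ = 0.693 × 235.2 / 18.6 = 8.763 L/h
Infusion rate = CL × Css = 8.763 × 3.5 = 30.67 mg/h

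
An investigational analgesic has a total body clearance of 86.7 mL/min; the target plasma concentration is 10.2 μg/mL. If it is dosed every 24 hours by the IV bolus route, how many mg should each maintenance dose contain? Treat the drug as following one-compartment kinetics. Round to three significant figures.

1270 mg

CL = 86.7 mL/min = 86.7 × 0.06 = 5.202 L/h
D = CL × Css × τ = 5.202 × 10.2 × 24 = 1273 mg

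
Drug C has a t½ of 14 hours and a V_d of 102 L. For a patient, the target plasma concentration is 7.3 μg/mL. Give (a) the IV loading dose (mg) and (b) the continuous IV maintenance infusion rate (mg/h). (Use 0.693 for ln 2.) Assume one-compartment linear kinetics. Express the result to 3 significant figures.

LD = Vd × C = 102.0 × 7.3 = 744.6 mg
CL = 0.693 × Vd / t½ = 0.693 × 102.0 / 14 = 5.049 L/h
Infusion rate = CL × Css = 5.049 × 7.3 = 36.86 mg/h

(a) 745 mg; (b) 36.9 mg/h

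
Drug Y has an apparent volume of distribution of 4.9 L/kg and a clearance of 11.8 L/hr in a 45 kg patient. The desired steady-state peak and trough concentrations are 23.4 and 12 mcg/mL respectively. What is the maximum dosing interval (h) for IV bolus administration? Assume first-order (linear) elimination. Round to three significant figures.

12.5 h

Total Vd = 4.9 × 45 = 220.5 L
k = CL / Vd = 11.80 / 220.5 = 0.05351 h⁻¹
Between IV bolus doses, concentration decays as C = C₀·e^(−kτ), so C_peak/C_trough = e^(kτ).
τ_max = ln(C_peak/C_trough) / k = ln(23.4/12) / 0.05351 = 0.6678 / 0.05351 = 12.48 h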